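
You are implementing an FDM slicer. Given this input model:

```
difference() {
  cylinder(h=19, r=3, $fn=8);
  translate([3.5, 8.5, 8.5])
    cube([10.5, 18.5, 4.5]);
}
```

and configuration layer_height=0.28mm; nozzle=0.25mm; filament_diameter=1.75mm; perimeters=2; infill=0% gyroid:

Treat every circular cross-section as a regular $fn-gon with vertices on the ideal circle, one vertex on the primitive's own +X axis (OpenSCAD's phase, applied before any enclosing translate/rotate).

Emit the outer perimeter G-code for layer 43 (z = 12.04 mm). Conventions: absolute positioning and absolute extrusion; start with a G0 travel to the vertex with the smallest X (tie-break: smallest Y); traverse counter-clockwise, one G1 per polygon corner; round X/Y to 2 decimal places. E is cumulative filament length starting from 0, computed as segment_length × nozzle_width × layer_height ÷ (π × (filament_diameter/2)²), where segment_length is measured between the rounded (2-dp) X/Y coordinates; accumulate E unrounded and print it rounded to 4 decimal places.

At z = 12.04 mm: the r=3 cylinder contributes a regular 8-gon of circumradius 3; the cube at (3.5, 8.5) is present — its section is the full 10.5×18.5 rectangle; Taking the first minus the rest: starting from the r=3 cylinder, the 10.5×18.5 cube at (3.5, 8.5) misses the remaining region (no effect) — 1 connected region. The outline is a single polygon with 8 vertices. Extrusion per mm of travel: 0.25 × 0.28 / (π × 0.875²) = 0.029103. Accumulating E over each segment gives final E = 0.5344.

G0 X-3.00 Y0.00 Z12.04
G1 X-2.12 Y-2.12 E0.0668
G1 X0.00 Y-3.00 E0.1336
G1 X2.12 Y-2.12 E0.2004
G1 X3.00 Y0.00 E0.2672
G1 X2.12 Y2.12 E0.3340
G1 X0.00 Y3.00 E0.4008
G1 X-2.12 Y2.12 E0.4676
G1 X-3.00 Y0.00 E0.5344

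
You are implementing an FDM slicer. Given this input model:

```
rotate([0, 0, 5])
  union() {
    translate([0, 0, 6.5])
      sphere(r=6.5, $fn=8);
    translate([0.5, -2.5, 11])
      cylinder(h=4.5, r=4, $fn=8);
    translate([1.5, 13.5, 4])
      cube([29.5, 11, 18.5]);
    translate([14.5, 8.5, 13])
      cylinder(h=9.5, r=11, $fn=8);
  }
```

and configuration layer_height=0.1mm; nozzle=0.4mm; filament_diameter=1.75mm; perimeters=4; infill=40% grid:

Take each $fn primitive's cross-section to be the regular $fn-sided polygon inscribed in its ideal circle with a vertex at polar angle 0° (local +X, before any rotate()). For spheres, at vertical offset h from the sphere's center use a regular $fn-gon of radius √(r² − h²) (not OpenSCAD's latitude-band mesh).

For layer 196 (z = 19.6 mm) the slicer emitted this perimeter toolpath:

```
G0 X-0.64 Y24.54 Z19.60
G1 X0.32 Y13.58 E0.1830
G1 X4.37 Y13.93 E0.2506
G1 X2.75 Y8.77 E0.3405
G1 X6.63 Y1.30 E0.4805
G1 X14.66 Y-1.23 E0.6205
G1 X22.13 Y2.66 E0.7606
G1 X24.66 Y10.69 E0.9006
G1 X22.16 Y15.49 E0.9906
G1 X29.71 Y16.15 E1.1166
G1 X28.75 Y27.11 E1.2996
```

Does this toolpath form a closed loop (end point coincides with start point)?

Start point (G0): (-0.64, 24.54). End point (last G1): the path does not return to the start — open.

no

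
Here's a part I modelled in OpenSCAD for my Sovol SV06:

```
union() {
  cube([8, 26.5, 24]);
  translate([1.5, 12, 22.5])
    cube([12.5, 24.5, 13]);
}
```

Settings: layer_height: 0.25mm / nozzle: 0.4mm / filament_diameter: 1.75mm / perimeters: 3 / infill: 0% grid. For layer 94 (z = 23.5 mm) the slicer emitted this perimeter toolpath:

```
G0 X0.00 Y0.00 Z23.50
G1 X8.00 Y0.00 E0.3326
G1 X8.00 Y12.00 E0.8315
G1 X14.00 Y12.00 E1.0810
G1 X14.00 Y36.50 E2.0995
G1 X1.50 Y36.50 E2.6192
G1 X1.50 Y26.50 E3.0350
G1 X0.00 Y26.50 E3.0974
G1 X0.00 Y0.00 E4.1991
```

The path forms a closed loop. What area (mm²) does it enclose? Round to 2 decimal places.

Apply the shoelace formula to the sequence of (X, Y) vertices; enclosed area = 424.00 mm².

424.00 mm²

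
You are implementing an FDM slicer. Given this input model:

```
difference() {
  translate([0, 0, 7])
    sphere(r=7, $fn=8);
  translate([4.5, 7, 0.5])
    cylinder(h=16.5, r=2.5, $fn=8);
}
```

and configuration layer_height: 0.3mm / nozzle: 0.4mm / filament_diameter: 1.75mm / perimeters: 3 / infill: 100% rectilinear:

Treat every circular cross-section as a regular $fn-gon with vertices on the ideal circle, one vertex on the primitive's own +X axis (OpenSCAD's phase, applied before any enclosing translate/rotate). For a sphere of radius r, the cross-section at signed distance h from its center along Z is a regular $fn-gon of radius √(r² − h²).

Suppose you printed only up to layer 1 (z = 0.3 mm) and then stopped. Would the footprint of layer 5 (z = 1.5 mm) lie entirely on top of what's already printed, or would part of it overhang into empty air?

part overhangs

Compare the two slices. At z = 0.3: the r=7 sphere slices to a regular 8-gon of circumradius 2.027 (√(r²−h²) with h=6.7 from center) (area = (8/2)·2.027²·sin(360°/8) = 11.62 mm²); the cylinder at (4.5, 7) does not reach this height (z outside [0.5, 17]); Subtracting the remaining from the first: none of the subtracted shapes is present at this height, so the r=7 sphere is unchanged — area = 11.62 mm². At z = 1.5: the r=7 sphere slices to a regular 8-gon of circumradius 4.330 (√(r²−h²) with h=5.5 from center) (area = (8/2)·4.330²·sin(360°/8) = 53.03 mm²); the cylinder at (4.5, 7): section is a regular 8-gon, circumradius r=2.5 (area = (8/2)·2.500²·sin(360°/8) = 17.68 mm²); Subtracting the remaining from the first: starting from the r=7 sphere (53.03 mm²), the r=2.5 cylinder at (4.5, 7) misses the remaining region (no effect) — area = 53.03 mm². Checking containment: at z = 1.5 the cross-section extends beyond the z = 0.3 cross-section by about 41.41 mm².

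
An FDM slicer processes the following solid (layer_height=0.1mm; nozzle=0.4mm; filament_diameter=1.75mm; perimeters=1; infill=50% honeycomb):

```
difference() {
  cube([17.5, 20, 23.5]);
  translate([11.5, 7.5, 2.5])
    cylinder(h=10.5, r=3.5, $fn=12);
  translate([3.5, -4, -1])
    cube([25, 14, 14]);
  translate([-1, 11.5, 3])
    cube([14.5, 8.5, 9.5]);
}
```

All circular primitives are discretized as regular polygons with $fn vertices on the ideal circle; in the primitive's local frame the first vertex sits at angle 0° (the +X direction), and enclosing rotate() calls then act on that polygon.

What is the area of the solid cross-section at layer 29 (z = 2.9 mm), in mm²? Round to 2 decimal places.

207.04 mm²

At z = 2.9 mm: the cube (footprint 17.5×20) is included at this height (area 350.00 mm²); the cylinder at (11.5, 7.5): section is a regular 12-gon, circumradius r=3.5 (area = (12/2)·3.500²·sin(360°/12) = 36.75 mm²); the 25×14 cube at (3.5, -4) contributes its full rectangle (area 350.00 mm²); the cube at (-1, 11.5) is not intersected at this z (z outside [3, 12.5]); After the difference (first − rest): starting from the 17.5×20 cube (350.00 mm²), the r=3.5 cylinder at (11.5, 7.5) lies wholly inside it (removes its full 36.75 mm² and its 21.74 mm outline becomes a hole wall); the 25×14 cube at (3.5, -4) partially overlaps it — only the 106.21 mm² overlap (of its 350.00 mm²) is removed, clipping the outline — area = 207.04 mm². Overall, the cross-section is a single solid region. Net area = 207.04 mm².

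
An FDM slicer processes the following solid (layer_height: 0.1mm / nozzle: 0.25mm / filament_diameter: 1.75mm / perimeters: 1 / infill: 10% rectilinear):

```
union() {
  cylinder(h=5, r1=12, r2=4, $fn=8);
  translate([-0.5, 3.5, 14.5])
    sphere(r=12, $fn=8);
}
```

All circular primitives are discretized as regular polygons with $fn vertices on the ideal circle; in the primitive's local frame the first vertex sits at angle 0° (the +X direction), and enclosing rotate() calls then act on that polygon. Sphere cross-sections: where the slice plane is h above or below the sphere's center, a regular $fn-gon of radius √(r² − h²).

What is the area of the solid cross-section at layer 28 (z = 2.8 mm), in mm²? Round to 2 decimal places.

At z = 2.8 mm: the cone: at t=0.560 of its height the radius interpolates to r₁+(r₂−r₁)t = 7.520, giving a regular 8-gon of that circumradius (area = (8/2)·7.520²·sin(360°/8) = 159.95 mm²); the r=12 sphere at (-0.5, 3.5) contributes a regular 8-gon of circumradius √(12²−11.7²) = 2.666 (area = (8/2)·2.666²·sin(360°/8) = 20.11 mm²); Merging all regions: the r=12 sphere at (-0.5, 3.5) lies entirely inside the cone, so the union is just the cone — area = 159.95 mm². Overall, the cross-section is a single solid region. Net area = 159.95 mm².

159.95 mm²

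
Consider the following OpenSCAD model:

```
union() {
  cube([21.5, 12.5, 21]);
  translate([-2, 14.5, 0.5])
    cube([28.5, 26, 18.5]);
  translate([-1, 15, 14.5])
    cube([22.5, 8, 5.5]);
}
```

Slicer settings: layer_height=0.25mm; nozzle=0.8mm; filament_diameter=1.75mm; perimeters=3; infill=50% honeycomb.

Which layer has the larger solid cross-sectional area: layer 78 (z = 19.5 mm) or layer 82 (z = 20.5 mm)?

layer 78 (z = 19.5 mm)

Layer 78 (z = 19.5): the cube is present — its section is the full 21.5×12.5 rectangle (area 268.75 mm²); the cube at (-2, 14.5) is absent (z outside [0.5, 19]); the cube at (-1, 15) (footprint 22.5×8) is included at this height (area 180.00 mm²); Combining (union): the 2 present regions are separate (no shared area or edge), so areas and boundary lengths simply add and each stays a separate island — area = 448.75 mm². So its area = 448.75 mm². Layer 82 (z = 20.5): the cube is present — its section is the full 21.5×12.5 rectangle (area 268.75 mm²); the cube at (-2, 14.5) does not reach this height (z outside [0.5, 19]); the cube at (-1, 15) is absent (z outside [14.5, 20]); Taking the union: only the 21.5×12.5 cube is present, so the union is just that shape — area = 268.75 mm². So its area = 268.75 mm². Layer 78 is larger (448.75 vs 268.75 mm²).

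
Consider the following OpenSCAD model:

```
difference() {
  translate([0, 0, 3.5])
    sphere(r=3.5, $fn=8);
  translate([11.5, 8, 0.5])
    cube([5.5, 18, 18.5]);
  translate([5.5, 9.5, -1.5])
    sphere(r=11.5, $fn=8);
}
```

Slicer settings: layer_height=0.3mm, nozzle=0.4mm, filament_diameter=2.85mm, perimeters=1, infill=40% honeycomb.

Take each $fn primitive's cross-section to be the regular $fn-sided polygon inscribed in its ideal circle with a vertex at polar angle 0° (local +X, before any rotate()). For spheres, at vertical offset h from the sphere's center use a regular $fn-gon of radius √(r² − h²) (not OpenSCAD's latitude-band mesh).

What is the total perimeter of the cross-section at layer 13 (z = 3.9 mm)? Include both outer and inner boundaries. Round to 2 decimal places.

At z = 3.9 mm: the r=3.5 sphere slices to a regular 8-gon of circumradius 3.477 (√(r²−h²) with h=0.4 from center) (perimeter = 2·8·3.477·sin(180°/8) = 21.29 mm); the cube at (11.5, 8) (footprint 5.5×18) is included at this height (perimeter 47.00 mm); the r=11.5 sphere at (5.5, 9.5) slices to a regular 8-gon of circumradius 10.153 (√(r²−h²) with h=5.4 from center) (perimeter = 2·8·10.153·sin(180°/8) = 62.17 mm); Subtracting the remaining from the first: starting from the r=3.5 sphere, the 5.5×18 cube at (11.5, 8) misses the remaining region (no effect); the r=11.5 sphere at (5.5, 9.5) partially overlaps it — only the 7.39 mm² overlap (of its 291.58 mm²) is removed, clipping the outline — boundary = 20.12 mm. Overall, the cross-section is a single solid region. Total boundary length (outer) = 20.12 mm.

20.12 mm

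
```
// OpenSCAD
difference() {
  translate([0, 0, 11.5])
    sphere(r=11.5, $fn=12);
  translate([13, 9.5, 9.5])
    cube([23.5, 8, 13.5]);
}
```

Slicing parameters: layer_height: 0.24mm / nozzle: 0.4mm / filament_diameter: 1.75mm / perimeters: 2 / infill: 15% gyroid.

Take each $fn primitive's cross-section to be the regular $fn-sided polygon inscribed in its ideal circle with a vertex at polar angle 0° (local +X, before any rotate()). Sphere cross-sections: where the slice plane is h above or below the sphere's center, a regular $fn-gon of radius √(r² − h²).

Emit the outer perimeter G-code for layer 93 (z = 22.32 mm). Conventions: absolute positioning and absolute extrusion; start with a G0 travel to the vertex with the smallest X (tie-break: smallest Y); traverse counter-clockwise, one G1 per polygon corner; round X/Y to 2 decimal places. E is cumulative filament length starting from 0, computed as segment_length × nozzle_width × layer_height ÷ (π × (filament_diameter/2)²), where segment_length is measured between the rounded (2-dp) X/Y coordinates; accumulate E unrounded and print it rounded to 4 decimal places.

At z = 22.32 mm: the sphere: section is a regular 12-gon, circumradius = √(r²−h²) = √(11.5²−10.82²) = 3.896; the cube at (13, 9.5) (footprint 23.5×8) is included at this height; After the difference (first − rest): starting from the r=11.5 sphere, the 23.5×8 cube at (13, 9.5) misses the remaining region (no effect) — 1 connected region. The outline is a single polygon with 12 vertices. Extrusion per mm of travel: 0.4 × 0.24 / (π × 0.875²) = 0.039912. Accumulating E over each segment gives final E = 0.9658.

G0 X-3.90 Y0.00 Z22.32
G1 X-3.37 Y-1.95 E0.0807
G1 X-1.95 Y-3.37 E0.1608
G1 X0.00 Y-3.90 E0.2415
G1 X1.95 Y-3.37 E0.3221
G1 X3.37 Y-1.95 E0.4023
G1 X3.90 Y0.00 E0.4829
G1 X3.37 Y1.95 E0.5636
G1 X1.95 Y3.37 E0.6437
G1 X0.00 Y3.90 E0.7244
G1 X-1.95 Y3.37 E0.8050
G1 X-3.37 Y1.95 E0.8852
G1 X-3.90 Y0.00 E0.9658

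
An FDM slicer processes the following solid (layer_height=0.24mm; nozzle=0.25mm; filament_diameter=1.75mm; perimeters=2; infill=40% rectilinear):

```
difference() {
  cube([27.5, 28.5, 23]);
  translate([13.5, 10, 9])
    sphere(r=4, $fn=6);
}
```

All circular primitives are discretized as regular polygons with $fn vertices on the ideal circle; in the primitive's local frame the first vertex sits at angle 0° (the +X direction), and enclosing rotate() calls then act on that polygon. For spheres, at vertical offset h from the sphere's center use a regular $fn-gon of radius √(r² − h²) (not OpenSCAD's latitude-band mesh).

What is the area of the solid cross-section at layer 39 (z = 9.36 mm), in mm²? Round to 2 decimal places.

742.52 mm²

At z = 9.36 mm: the cube is present — its section is the full 27.5×28.5 rectangle (area 783.75 mm²); the r=4 sphere at (13.5, 10) slices to a regular 6-gon of circumradius 3.984 (√(r²−h²) with h=0.36 from center) (area = (6/2)·3.984²·sin(360°/6) = 41.23 mm²); Taking the first minus the rest: starting from the 27.5×28.5 cube (783.75 mm²), the r=4 sphere at (13.5, 10) lies wholly inside it (removes its full 41.23 mm² and its 23.90 mm outline becomes a hole wall) — area = 742.52 mm². Overall, the cross-section is one region with 1 hole. Net area = 742.52 mm².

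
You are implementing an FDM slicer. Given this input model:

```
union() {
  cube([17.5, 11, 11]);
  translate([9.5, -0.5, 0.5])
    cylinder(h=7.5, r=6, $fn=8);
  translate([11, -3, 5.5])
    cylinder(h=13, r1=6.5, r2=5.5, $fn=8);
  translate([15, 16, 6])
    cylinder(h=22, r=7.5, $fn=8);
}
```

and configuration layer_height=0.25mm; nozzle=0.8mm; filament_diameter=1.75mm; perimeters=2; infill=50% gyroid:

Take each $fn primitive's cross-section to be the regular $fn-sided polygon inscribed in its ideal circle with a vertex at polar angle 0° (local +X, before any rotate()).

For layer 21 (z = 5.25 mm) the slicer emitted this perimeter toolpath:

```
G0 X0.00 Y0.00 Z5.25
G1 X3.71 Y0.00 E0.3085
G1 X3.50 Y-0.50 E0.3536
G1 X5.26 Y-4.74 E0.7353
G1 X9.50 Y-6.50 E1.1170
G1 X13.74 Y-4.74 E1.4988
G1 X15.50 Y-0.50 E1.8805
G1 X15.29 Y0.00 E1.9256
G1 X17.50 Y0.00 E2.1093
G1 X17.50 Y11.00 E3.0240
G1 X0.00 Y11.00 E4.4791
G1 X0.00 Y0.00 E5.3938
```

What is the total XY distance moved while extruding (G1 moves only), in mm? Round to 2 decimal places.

Sum the Euclidean lengths of each G1 segment: total = 64.87 mm.

64.87 mm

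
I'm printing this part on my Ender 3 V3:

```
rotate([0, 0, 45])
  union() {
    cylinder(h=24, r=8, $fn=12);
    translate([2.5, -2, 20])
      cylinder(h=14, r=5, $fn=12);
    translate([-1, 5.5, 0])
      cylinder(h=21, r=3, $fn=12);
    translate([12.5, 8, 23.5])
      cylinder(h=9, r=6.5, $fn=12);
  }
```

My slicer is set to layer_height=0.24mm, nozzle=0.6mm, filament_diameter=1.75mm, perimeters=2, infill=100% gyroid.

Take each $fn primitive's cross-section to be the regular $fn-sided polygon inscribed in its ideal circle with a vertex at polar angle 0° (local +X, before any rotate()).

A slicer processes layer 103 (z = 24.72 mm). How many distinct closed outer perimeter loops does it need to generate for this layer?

At z = 24.72 mm: the cylinder is not intersected at this z (z outside [0, 24]); the cylinder at (2.5, -2): section is a regular 12-gon, circumradius r=5; the cylinder at (-1, 5.5) is not intersected at this z (z outside [0, 21]); the cylinder at (12.5, 8): section is a regular 12-gon, circumradius r=6.5; Taking the union: the 2 present regions are separate (no shared area or edge), so areas and boundary lengths simply add and each stays a separate island — 2 connected regions; (whole slice rotated 45° about Z — lengths, areas and connectivity unchanged). The result has 2 disconnected regions.

2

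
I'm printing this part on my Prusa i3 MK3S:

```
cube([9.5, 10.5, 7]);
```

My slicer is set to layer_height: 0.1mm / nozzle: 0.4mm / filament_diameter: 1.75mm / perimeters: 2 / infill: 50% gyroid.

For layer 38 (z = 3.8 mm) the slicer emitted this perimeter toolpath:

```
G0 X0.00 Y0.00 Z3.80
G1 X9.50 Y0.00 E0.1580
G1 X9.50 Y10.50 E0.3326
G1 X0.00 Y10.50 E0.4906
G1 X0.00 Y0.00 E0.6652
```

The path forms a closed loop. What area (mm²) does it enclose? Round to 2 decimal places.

99.75 mm²

Apply the shoelace formula to the sequence of (X, Y) vertices; enclosed area = 99.75 mm².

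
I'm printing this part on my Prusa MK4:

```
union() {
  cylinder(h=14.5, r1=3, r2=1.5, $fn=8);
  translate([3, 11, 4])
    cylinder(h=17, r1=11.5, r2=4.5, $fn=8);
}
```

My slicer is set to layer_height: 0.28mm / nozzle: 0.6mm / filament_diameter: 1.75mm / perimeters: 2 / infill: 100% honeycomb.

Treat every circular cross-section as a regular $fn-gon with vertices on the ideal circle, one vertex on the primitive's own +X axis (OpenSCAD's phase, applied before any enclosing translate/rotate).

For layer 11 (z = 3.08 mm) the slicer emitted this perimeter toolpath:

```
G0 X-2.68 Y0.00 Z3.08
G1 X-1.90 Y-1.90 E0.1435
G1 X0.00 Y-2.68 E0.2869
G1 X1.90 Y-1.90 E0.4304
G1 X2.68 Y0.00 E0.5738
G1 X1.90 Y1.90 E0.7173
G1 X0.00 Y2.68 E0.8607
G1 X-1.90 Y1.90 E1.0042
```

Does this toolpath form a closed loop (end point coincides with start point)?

Start point (G0): (-2.68, 0.00). End point (last G1): the path does not return to the start — open.

no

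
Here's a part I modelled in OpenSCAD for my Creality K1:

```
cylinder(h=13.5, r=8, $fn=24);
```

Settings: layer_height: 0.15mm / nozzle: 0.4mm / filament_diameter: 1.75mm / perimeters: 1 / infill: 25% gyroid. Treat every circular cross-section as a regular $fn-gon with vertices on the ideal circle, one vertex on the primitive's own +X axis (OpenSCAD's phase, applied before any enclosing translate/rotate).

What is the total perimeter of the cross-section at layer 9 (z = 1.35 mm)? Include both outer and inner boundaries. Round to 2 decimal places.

At z = 1.35 mm: the cylinder: section is a regular 24-gon, circumradius r=8 (perimeter = 2·24·8.000·sin(180°/24) = 50.12 mm). Overall, the cross-section is a single solid region. Total boundary length (outer) = 50.12 mm.

50.12 mm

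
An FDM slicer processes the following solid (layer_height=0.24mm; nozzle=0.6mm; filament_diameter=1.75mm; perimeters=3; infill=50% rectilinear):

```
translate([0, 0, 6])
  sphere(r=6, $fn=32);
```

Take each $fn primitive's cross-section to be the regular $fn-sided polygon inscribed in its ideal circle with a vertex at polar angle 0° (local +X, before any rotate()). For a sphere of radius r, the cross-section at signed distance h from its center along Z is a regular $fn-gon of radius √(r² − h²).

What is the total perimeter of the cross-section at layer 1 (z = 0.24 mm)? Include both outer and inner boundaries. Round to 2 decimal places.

At z = 0.24 mm: the r=6 sphere slices to a regular 32-gon of circumradius 1.680 (√(r²−h²) with h=5.76 from center) (perimeter = 2·32·1.680·sin(180°/32) = 10.54 mm). Overall, the cross-section is a single solid region. Total boundary length (outer) = 10.54 mm.

10.54 mm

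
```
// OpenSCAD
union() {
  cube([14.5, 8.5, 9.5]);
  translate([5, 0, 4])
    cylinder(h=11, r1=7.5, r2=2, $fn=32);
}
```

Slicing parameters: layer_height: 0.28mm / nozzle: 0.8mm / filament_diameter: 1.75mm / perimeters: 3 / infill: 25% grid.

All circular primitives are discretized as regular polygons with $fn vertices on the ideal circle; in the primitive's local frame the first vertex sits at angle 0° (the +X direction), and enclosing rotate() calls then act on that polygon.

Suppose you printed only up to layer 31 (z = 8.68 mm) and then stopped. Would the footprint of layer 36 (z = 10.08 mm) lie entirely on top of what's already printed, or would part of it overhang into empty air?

entirely on top

Compare the two slices. At z = 8.68: the 14.5×8.5 cube contributes its full rectangle (area 123.25 mm²); the cone at (5, 0) contributes a regular 32-gon of circumradius 5.160 (interpolated between r1=7.5 and r2=2 at t=0.425) (area = (32/2)·5.160²·sin(360°/32) = 83.11 mm²); Merging all regions: the regions partially overlap — summed areas 206.36 mm² minus the doubly-counted overlap 41.44 mm² gives 164.92 mm² — area = 164.92 mm². At z = 10.08: the cube is absent (z outside [0, 9.5]); the cone at (5, 0) (r1=7.5→r2=2) has section circumradius 4.460 here — a regular 32-gon (area = (32/2)·4.460²·sin(360°/32) = 62.09 mm²); Merging all regions: only the cone at (5, 0) is present, so the union is just that shape — area = 62.09 mm². Checking containment: the cross-section at z = 10.08 is a subset of the cross-section at z = 8.68.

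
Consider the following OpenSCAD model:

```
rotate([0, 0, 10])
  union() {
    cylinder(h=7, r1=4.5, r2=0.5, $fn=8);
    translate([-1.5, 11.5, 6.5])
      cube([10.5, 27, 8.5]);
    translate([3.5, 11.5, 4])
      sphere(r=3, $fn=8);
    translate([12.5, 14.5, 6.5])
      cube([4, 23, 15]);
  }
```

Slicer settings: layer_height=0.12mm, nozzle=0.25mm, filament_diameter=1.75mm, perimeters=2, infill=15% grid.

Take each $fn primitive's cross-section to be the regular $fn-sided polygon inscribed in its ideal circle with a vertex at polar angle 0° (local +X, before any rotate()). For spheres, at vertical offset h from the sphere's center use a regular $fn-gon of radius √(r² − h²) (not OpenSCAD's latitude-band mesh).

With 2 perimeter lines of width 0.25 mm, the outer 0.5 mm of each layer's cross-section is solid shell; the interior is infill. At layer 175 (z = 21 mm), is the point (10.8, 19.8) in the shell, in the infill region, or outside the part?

infill

At z = 21 mm: the cone is absent (z outside [0, 7]); the cube at (-1.5, 11.5) is absent (z outside [6.5, 15]); the sphere at (3.5, 11.5) does not reach this height (|z−center|=17.000 > r=3); the cube at (12.5, 14.5) is present — its section is the full 4×23 rectangle; Taking the union: only the 4×23 cube at (12.5, 14.5) is present, so the union is just that shape — 1 connected region; (whole slice rotated 10° about Z — lengths, areas and connectivity unchanged). Overall, the cross-section is a single solid region. Undo the 10° rotation: the query point maps to (14.074, 17.624) in the un-rotated model frame. The nearest boundary edge runs (12.50, 37.50)→(12.50, 14.50); distance from the point to it = 1.57 mm. The point is inside the cross-section and 1.57 mm from the nearest boundary — more than the 0.5 mm shell width (2 × 0.25), so it's in the infill interior.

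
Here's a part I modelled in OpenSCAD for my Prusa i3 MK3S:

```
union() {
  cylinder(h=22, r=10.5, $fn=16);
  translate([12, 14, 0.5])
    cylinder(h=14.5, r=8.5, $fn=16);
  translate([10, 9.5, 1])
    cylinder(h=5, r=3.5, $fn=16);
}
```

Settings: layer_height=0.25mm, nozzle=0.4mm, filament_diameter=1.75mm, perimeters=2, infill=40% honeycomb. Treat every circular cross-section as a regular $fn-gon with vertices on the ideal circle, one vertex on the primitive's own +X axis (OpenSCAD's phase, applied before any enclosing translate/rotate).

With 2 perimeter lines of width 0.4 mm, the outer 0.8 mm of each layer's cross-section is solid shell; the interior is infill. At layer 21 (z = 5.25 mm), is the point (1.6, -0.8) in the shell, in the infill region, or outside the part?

At z = 5.25 mm: the r=10.5 cylinder contributes a regular 16-gon of circumradius 10.5; the r=8.5 cylinder at (12, 14) gives a regular 16-gon of circumradius 8.5 (constant along its height); the cylinder at (10, 9.5): section is a regular 16-gon, circumradius r=3.5; Combining (union): the regions partially overlap (shared area 38.26 mm²), so overlapping operands fuse into one piece — 1 connected region. Overall, the cross-section is a single solid region. The nearest boundary edge runs (9.70, -4.02)→(7.42, -7.42); distance from the point to it = 8.52 mm. The point is inside the cross-section and 8.52 mm from the nearest boundary — more than the 0.8 mm shell width (2 × 0.4), so it's in the infill interior.

infill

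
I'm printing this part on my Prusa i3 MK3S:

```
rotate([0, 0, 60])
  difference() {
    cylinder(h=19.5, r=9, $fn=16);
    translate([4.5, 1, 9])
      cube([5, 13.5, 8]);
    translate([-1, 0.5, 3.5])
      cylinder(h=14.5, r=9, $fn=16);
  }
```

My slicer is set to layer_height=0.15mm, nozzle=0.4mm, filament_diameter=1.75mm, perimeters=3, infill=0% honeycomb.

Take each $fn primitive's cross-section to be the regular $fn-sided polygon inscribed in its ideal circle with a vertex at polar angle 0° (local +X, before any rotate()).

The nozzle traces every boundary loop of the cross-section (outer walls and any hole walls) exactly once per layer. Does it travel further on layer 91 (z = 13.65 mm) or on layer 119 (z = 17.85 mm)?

layer 119 (z = 17.85 mm)

Layer 91 (z = 13.65): the r=9 cylinder contributes a regular 16-gon of circumradius 9 (perimeter = 2·16·9.000·sin(180°/16) = 56.19 mm); the cube at (4.5, 1) is present — its section is the full 5×13.5 rectangle (perimeter 37.00 mm); the r=9 cylinder at (-1, 0.5) gives a regular 16-gon of circumradius 9 (constant along its height) (perimeter = 2·16·9.000·sin(180°/16) = 56.19 mm); Subtracting the remaining from the first: starting from the r=9 cylinder, the 5×13.5 cube at (4.5, 1) partially overlaps it — only the 19.37 mm² overlap (of its 67.50 mm²) is removed, clipping the outline; the r=9 cylinder at (-1, 0.5) partially overlaps it — only the 213.24 mm² overlap (of its 247.98 mm²) is removed, clipping the outline — boundary = 41.46 mm; (whole slice rotated 60° about Z — lengths, areas and connectivity unchanged). So its perimeter = 41.46 mm. Layer 119 (z = 17.85): the r=9 cylinder contributes a regular 16-gon of circumradius 9 (perimeter = 2·16·9.000·sin(180°/16) = 56.19 mm); the cube at (4.5, 1) is absent (z outside [9, 17]); the r=9 cylinder at (-1, 0.5) contributes a regular 16-gon of circumradius 9 (perimeter = 2·16·9.000·sin(180°/16) = 56.19 mm); Taking the first minus the rest: starting from the r=9 cylinder, the r=9 cylinder at (-1, 0.5) partially overlaps it — only the 228.01 mm² overlap (of its 247.98 mm²) is removed, clipping the outline — boundary = 56.19 mm; (whole slice rotated 60° about Z — lengths, areas and connectivity unchanged). So its perimeter = 56.19 mm. Layer 119 is larger (56.19 vs 41.46 mm).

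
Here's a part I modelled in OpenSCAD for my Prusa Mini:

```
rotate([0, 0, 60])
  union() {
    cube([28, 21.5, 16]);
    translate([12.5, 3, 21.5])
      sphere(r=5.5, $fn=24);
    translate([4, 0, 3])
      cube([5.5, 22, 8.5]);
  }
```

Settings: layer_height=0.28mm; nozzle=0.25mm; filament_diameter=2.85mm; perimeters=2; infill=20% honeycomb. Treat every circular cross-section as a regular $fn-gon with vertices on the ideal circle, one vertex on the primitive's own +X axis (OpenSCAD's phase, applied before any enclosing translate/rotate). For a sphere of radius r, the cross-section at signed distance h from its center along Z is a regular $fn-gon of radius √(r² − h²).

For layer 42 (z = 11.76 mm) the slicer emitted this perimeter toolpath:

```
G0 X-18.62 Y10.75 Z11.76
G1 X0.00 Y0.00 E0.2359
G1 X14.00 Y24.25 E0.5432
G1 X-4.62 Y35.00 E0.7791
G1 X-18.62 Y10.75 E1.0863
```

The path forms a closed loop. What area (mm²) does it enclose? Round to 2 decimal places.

Apply the shoelace formula to the sequence of (X, Y) vertices; enclosed area = 602.04 mm².

602.04 mm²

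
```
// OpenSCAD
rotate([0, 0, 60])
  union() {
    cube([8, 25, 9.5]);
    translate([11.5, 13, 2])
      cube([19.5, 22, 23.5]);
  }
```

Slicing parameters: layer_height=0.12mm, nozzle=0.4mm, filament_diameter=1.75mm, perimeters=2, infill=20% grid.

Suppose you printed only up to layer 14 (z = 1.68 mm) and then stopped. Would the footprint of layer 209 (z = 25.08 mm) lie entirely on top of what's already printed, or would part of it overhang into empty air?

part overhangs

Compare the two slices. At z = 1.68: the cube (footprint 8×25) is included at this height (area 200.00 mm²); the cube at (11.5, 13) is not intersected at this z (z outside [2, 25.5]); Taking the union: only the 8×25 cube is present, so the union is just that shape — area = 200.00 mm²; (rotated 60° about Z; rotation is an isometry so areas/perimeters/island counts are preserved). At z = 25.08: the cube does not reach this height (z outside [0, 9.5]); the 19.5×22 cube at (11.5, 13) contributes its full rectangle (area 429.00 mm²); Combining (union): only the 19.5×22 cube at (11.5, 13) is present, so the union is just that shape — area = 429.00 mm²; (rotated 60° about Z; rotation is an isometry so areas/perimeters/island counts are preserved). Checking containment: at z = 25.08 the cross-section extends beyond the z = 1.68 cross-section by about 429.00 mm².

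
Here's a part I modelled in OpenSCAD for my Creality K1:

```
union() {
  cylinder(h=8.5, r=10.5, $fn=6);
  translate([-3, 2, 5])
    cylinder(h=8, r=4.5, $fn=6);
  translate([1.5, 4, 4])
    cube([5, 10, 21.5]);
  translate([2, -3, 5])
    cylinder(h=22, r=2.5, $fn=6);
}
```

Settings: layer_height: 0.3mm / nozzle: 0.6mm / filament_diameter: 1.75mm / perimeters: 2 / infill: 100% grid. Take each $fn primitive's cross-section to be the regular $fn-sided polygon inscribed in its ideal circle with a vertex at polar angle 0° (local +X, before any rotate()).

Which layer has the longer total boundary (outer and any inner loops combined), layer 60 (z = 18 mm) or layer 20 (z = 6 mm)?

Layer 60 (z = 18): the cylinder is not intersected at this z (z outside [0, 8.5]); the cylinder at (-3, 2) does not reach this height (z outside [5, 13]); the cube at (1.5, 4) is present — its section is the full 5×10 rectangle (perimeter 30.00 mm); the cylinder at (2, -3): section is a regular 6-gon, circumradius r=2.5 (perimeter = 2·6·2.500·sin(180°/6) = 15.00 mm); Taking the union: the 2 present regions are separate (no shared area or edge), so areas and boundary lengths simply add and each stays a separate island — boundary = 45.00 mm. So its perimeter = 45.00 mm. Layer 20 (z = 6): the cylinder: section is a regular 6-gon, circumradius r=10.5 (perimeter = 2·6·10.500·sin(180°/6) = 63.00 mm); the r=4.5 cylinder at (-3, 2) gives a regular 6-gon of circumradius 4.5 (constant along its height) (perimeter = 2·6·4.500·sin(180°/6) = 27.00 mm); the 5×10 cube at (1.5, 4) contributes its full rectangle (perimeter 30.00 mm); the cylinder at (2, -3): section is a regular 6-gon, circumradius r=2.5 (perimeter = 2·6·2.500·sin(180°/6) = 15.00 mm); Merging all regions: the regions partially overlap (shared area 92.96 mm²), so the edge portions inside another operand are dropped and the merged outline is re-measured after clipping — boundary = 73.73 mm. So its perimeter = 73.73 mm. Layer 20 is larger (73.73 vs 45.00 mm).

layer 20 (z = 6 mm)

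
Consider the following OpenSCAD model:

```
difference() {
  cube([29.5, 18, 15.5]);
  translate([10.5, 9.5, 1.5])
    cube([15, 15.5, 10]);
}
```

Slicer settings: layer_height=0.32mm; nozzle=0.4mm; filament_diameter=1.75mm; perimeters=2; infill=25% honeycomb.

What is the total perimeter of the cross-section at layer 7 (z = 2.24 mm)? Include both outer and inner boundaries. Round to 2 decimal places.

At z = 2.24 mm: the cube (footprint 29.5×18) is included at this height (perimeter 95.00 mm); the cube at (10.5, 9.5) (footprint 15×15.5) is included at this height (perimeter 61.00 mm); Taking the first minus the rest: starting from the 29.5×18 cube, the 15×15.5 cube at (10.5, 9.5) partially overlaps it — only the 127.50 mm² overlap (of its 232.50 mm²) is removed, clipping the outline — boundary = 112.00 mm. Overall, the cross-section is a single solid region. Total boundary length (outer) = 112.00 mm.

112.00 mm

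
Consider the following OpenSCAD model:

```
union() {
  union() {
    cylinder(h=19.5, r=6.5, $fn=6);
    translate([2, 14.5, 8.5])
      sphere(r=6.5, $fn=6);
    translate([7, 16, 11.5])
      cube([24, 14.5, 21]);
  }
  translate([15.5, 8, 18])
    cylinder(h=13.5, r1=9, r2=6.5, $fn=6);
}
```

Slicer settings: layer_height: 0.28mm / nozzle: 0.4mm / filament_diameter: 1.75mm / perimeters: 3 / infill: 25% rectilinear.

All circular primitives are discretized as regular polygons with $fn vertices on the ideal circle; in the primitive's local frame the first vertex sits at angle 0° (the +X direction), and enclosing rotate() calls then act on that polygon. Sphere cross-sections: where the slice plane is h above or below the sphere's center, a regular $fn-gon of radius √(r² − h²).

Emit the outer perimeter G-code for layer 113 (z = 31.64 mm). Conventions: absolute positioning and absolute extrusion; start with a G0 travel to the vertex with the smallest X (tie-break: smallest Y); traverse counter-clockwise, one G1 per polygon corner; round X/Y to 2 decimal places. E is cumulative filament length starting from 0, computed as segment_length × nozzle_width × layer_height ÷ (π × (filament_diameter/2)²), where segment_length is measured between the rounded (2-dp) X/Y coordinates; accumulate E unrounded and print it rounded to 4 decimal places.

At z = 31.64 mm: the cylinder is not intersected at this z (z outside [0, 19.5]); the sphere at (2, 14.5) does not reach this height (|z−center|=23.140 > r=6.5); the cube at (7, 16) (footprint 24×14.5) is included at this height; Combining (union): only the 24×14.5 cube at (7, 16) is present, so the union is just that shape — 1 connected region; the cone at (15.5, 8) does not reach this height (z outside [18, 31.5]); Taking the union: only that combined region is present, so the union is just that shape — 1 connected region. The outline is a single polygon with 4 vertices. Extrusion per mm of travel: 0.4 × 0.28 / (π × 0.875²) = 0.046564. Accumulating E over each segment gives final E = 3.5854.

G0 X7.00 Y16.00 Z31.64
G1 X31.00 Y16.00 E1.1175
G1 X31.00 Y30.50 E1.7927
G1 X7.00 Y30.50 E2.9103
G1 X7.00 Y16.00 E3.5854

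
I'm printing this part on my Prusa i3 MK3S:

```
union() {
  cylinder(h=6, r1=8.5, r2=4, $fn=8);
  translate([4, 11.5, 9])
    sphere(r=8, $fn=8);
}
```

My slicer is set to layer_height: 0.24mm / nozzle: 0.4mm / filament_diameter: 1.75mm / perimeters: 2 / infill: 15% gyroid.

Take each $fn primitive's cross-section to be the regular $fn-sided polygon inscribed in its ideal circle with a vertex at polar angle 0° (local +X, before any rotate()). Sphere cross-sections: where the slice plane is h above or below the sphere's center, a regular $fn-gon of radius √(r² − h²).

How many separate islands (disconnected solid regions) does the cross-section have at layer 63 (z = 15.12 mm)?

1

At z = 15.12 mm: the cone is not intersected at this z (z outside [0, 6]); the r=8 sphere at (4, 11.5) contributes a regular 8-gon of circumradius √(8²−6.12²) = 5.152; Combining (union): only the r=8 sphere at (4, 11.5) is present, so the union is just that shape — 1 connected region. Overall, the cross-section is a single solid region. Island count = 1.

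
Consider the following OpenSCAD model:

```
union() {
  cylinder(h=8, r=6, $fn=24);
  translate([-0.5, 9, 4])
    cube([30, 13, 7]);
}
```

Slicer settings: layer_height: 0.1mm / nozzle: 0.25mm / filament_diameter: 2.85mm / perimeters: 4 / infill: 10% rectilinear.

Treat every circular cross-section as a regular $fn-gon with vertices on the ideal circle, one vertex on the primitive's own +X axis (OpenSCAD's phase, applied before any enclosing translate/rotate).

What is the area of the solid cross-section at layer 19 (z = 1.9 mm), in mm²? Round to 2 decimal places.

111.81 mm²

At z = 1.9 mm: the cylinder: section is a regular 24-gon, circumradius r=6 (area = (24/2)·6.000²·sin(360°/24) = 111.81 mm²); the cube at (-0.5, 9) does not reach this height (z outside [4, 11]); Merging all regions: only the r=6 cylinder is present, so the union is just that shape — area = 111.81 mm². Overall, the cross-section is a single solid region. Net area = 111.81 mm².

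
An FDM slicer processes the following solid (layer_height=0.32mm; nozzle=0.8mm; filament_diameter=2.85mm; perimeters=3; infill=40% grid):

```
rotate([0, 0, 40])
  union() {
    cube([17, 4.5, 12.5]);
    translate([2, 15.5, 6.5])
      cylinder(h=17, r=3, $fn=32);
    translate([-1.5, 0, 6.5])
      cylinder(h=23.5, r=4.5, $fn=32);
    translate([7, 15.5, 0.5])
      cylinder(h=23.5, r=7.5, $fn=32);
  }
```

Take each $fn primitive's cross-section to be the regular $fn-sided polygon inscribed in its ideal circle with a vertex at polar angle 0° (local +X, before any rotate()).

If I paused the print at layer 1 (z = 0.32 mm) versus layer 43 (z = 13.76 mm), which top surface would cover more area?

Layer 1 (z = 0.32): the cube is present — its section is the full 17×4.5 rectangle (area 76.50 mm²); the cylinder at (2, 15.5) does not reach this height (z outside [6.5, 23.5]); the cylinder at (-1.5, 0) is absent (z outside [6.5, 30]); the cylinder at (7, 15.5) is not intersected at this z (z outside [0.5, 24]); Merging all regions: only the 17×4.5 cube is present, so the union is just that shape — area = 76.50 mm²; (whole slice rotated 40° about Z — lengths, areas and connectivity unchanged). So its area = 76.50 mm². Layer 43 (z = 13.76): the cube is absent (z outside [0, 12.5]); the cylinder at (2, 15.5): section is a regular 32-gon, circumradius r=3 (area = (32/2)·3.000²·sin(360°/32) = 28.09 mm²); the r=4.5 cylinder at (-1.5, 0) gives a regular 32-gon of circumradius 4.5 (constant along its height) (area = (32/2)·4.500²·sin(360°/32) = 63.21 mm²); the r=7.5 cylinder at (7, 15.5) contributes a regular 32-gon of circumradius 7.5 (area = (32/2)·7.500²·sin(360°/32) = 175.58 mm²); Taking the union: the regions partially overlap — summed areas 266.88 mm² minus the doubly-counted overlap 26.64 mm² gives 240.24 mm² — area = 240.24 mm²; (rotated 40° about Z; rotation is an isometry so areas/perimeters/island counts are preserved). So its area = 240.24 mm². Layer 43 is larger (240.24 vs 76.50 mm²).

layer 43 (z = 13.76 mm)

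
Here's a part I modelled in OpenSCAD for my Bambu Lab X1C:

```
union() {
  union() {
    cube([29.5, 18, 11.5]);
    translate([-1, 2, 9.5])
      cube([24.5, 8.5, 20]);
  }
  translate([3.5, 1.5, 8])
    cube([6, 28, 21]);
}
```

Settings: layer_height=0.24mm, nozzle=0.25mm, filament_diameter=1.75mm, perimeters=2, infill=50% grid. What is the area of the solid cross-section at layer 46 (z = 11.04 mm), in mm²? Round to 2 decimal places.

At z = 11.04 mm: the cube (footprint 29.5×18) is included at this height (area 531.00 mm²); the 24.5×8.5 cube at (-1, 2) contributes its full rectangle (area 208.25 mm²); Combining (union): the regions partially overlap — summed areas 739.25 mm² minus the doubly-counted overlap 199.75 mm² gives 539.50 mm² — area = 539.50 mm²; the cube at (3.5, 1.5) is present — its section is the full 6×28 rectangle (area 168.00 mm²); Merging all regions: the regions partially overlap — summed areas 707.50 mm² minus the doubly-counted overlap 99.00 mm² gives 608.50 mm² — area = 608.50 mm². Overall, the cross-section is a single solid region. Net area = 608.50 mm².

608.50 mm²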